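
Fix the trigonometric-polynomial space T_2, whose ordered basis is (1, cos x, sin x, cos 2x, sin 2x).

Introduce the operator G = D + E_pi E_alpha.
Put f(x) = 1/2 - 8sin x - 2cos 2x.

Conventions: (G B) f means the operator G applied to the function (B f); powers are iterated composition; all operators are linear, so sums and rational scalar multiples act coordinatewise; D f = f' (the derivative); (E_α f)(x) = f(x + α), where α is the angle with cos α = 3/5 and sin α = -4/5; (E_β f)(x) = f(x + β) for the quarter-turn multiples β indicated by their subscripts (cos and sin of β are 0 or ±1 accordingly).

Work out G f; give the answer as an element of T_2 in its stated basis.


the result is g(x) = 1/2 - (72/5)cos x + (24/5)sin x + (14/25)cos 2x + (52/25)sin 2x

D f = -8cos x + 4sin 2x
E_alpha f = 1/2 + (32/5)cos x - (24/5)sin x + (14/25)cos 2x - (48/25)sin 2x
E_pi E_alpha f = 1/2 - (32/5)cos x + (24/5)sin x + (14/25)cos 2x - (48/25)sin 2x
(D + E_pi E_alpha) f = 1/2 - (72/5)cos x + (24/5)sin x + (14/25)cos 2x + (52/25)sin 2x


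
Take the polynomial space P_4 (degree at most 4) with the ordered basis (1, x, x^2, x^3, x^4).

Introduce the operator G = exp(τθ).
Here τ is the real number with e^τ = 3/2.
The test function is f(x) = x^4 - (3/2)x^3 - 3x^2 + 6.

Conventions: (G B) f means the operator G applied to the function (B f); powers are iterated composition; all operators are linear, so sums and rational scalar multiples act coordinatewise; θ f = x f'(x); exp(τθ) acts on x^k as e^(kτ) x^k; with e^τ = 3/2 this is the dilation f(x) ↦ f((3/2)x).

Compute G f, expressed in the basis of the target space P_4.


exp(τθ) x^k = e^(kτ) x^k; with e^τ = 3/2 this sends x^k to (3/2)^k x^k
x^2 ↦ 9/4 x^2
x^3 ↦ 27/8 x^3
x^4 ↦ 81/16 x^4
applying this coordinatewise to f: exp(τθ) f = (81/16)x^4 - (81/16)x^3 - (27/4)x^2 + 6

the image equals g(x) = (81/16)x^4 - (81/16)x^3 - (27/4)x^2 + 6


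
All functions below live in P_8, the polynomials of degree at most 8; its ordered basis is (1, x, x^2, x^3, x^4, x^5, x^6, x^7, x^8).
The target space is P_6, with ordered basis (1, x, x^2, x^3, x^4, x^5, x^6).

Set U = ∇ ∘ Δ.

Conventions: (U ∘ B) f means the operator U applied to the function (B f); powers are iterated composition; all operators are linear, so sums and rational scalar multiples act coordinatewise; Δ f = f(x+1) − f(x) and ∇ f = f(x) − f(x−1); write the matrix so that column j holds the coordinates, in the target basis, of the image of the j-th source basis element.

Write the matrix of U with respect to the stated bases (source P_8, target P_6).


image of 1: 0
image of x: 0
image of x^2: 2
image of x^3: 6x
image of x^4: 12x^2 + 2
image of x^5: 20x^3 + 10x
image of x^6: 30x^4 + 30x^2 + 2
image of x^7: 42x^5 + 70x^3 + 14x
image of x^8: 56x^6 + 140x^4 + 56x^2 + 2
each image's coordinates form column j of the matrix

the matrix is [[0, 0, 2, 0, 2, 0, 2, 0, 2]; [0, 0, 0, 6, 0, 10, 0, 14, 0]; [0, 0, 0, 0, 12, 0, 30, 0, 56]; [0, 0, 0, 0, 0, 20, 0, 70, 0]; [0, 0, 0, 0, 0, 0, 30, 0, 140]; [0, 0, 0, 0, 0, 0, 0, 42, 0]; [0, 0, 0, 0, 0, 0, 0, 0, 56]] (rows listed top to bottom)


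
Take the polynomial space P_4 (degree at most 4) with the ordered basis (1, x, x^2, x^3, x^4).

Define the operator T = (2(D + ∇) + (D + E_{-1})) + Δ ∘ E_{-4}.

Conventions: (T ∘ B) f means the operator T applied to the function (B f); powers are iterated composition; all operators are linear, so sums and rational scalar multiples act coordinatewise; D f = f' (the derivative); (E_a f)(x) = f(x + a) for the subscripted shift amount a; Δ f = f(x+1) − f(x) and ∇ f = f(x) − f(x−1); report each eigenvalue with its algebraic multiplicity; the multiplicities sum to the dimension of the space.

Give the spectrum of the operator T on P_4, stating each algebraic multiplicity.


image of 1: 1
image of x: x + 5
image of x^2: x^2 + 10x - 8
image of x^3: x^3 + 15x^2 - 24x + 38
image of x^4: x^4 + 20x^3 - 48x^2 + 152x - 176
the matrix is upper triangular; its diagonal is (1, 1, 1, 1, 1)
for a triangular matrix the eigenvalues are the diagonal entries, with algebraic multiplicity their repetition count

λ = 1 (multiplicity 5)


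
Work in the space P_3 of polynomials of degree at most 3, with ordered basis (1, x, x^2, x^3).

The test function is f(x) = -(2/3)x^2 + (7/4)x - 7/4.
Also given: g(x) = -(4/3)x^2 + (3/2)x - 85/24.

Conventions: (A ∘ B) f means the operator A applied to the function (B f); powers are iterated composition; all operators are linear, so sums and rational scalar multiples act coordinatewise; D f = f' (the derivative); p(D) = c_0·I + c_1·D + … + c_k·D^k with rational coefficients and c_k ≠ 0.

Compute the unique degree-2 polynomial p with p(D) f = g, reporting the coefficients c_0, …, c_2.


p(D) = 2·I + (3/2)·D + 2·D^2, i.e. c_0 = 2, c_1 = 3/2, c_2 = 2

D^0 f = -(2/3)x^2 + (7/4)x - 7/4
D^1 f = -(4/3)x + 7/4
D^2 f = -4/3
matching coefficients of g against c_0 f + c_1 Df + … from the top degree down determines the c_i
solution: c_0 = 2, c_1 = 3/2, c_2 = 2


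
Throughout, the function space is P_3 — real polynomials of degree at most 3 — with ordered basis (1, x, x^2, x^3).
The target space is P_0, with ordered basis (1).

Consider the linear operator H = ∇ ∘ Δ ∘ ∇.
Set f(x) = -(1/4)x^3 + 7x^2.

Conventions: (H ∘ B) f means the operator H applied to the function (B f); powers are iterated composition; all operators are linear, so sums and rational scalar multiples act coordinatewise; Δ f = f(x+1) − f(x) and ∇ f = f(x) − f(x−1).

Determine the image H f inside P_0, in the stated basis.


the image equals g(x) = -3/2

∇ f = -(3/4)x^2 + (59/4)x - 29/4
Δ ∇ f = -(3/2)x + 14
∇ (Δ ∘ ∇) f = -3/2


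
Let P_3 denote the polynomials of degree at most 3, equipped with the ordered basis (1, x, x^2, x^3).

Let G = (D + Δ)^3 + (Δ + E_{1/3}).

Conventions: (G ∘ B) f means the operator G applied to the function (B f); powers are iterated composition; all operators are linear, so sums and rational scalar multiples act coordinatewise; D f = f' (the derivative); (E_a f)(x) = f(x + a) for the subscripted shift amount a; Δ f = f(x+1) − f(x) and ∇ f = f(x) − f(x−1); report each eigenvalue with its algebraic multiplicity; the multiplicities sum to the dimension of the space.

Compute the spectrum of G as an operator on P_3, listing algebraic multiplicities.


λ = 1 (multiplicity 4)

image of 1: 1
image of x: x + 4/3
image of x^2: x^2 + (8/3)x + 10/9
image of x^3: x^3 + 4x^2 + (10/3)x + 1324/27
the matrix is upper triangular; its diagonal is (1, 1, 1, 1)
for a triangular matrix the eigenvalues are the diagonal entries, with algebraic multiplicity their repetition count


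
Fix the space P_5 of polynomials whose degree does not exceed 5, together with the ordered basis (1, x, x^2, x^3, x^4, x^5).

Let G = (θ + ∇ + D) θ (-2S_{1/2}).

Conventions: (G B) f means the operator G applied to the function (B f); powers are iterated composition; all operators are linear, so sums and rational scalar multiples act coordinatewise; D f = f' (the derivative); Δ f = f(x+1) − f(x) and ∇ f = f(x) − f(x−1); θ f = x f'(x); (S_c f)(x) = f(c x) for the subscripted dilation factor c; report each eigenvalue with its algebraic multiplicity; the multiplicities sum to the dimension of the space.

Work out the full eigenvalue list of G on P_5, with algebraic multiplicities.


λ = -9/4 (multiplicity 1), λ = -2 (multiplicity 2), λ = -25/16 (multiplicity 1), λ = -1 (multiplicity 1), λ = 0 (multiplicity 1)

image of 1: 0
image of x: -x - 2
image of x^2: -2x^2 - 4x + 1
image of x^3: -(9/4)x^3 - (9/2)x^2 + (9/4)x - 3/4
image of x^4: -2x^4 - 4x^3 + 3x^2 - 2x + 1/2
image of x^5: -(25/16)x^5 - (25/8)x^4 + (25/8)x^3 - (25/8)x^2 + (25/16)x - 5/16
the matrix is upper triangular; its diagonal is (0, -1, -2, -9/4, -2, -25/16)
for a triangular matrix the eigenvalues are the diagonal entries, with algebraic multiplicity their repetition count


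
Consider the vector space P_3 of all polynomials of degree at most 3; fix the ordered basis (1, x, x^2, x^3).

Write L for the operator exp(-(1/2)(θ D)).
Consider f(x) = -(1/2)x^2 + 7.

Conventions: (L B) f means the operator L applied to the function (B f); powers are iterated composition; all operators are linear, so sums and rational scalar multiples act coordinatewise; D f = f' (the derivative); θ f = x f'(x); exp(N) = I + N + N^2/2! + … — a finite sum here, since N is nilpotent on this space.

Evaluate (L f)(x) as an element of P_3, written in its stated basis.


order-1 term: (1/2)x
the series for exp(-(1/2)(θ D)) f terminates at order 1
exp(-(1/2)(θ D)) f = -(1/2)x^2 + (1/2)x + 7

the result is g(x) = -(1/2)x^2 + (1/2)x + 7


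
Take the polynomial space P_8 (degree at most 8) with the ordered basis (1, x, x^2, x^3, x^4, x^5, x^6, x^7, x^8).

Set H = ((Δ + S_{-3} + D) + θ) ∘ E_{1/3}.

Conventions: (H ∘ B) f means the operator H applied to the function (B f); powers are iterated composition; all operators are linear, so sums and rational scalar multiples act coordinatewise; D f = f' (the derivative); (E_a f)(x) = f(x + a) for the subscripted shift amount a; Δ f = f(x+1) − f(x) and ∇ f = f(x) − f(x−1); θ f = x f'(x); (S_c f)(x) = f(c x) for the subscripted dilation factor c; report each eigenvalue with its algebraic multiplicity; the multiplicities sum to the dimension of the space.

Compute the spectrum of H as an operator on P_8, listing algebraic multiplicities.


image of 1: 1
image of x: -2x + 7/3
image of x^2: 11x^2 + (8/3)x + 22/9
image of x^3: -24x^3 + 17x^2 + (19/3)x + 73/27
image of x^4: 85x^4 - 24x^3 + (64/3)x^2 + (280/27)x + 268/81
image of x^5: -238x^5 + (455/3)x^4 - (10/3)x^3 + (830/27)x^2 + (1325/81)x + 1039/243
image of x^6: 735x^6 - 464x^5 + (530/3)x^4 + (320/9)x^3 + (1390/27)x^2 + (2072/81)x + 4114/729
image of x^7: -2180x^7 + 1729x^6 - (1519/3)x^5 + (5495/27)x^4 + 105x^3 + (7343/81)x^2 + (28777/729)x + 16405/2187
image of x^8: 6569x^8 - (17392/3)x^7 + 2352x^6 - (9296/27)x^5 + (24640/81)x^4 + (18928/81)x^3 + (115472/729)x^2 + (131216/2187)x + 65560/6561
the matrix is upper triangular; its diagonal is (1, -2, 11, -24, 85, -238, 735, -2180, 6569)
for a triangular matrix the eigenvalues are the diagonal entries, with algebraic multiplicity their repetition count

λ = -2180 (multiplicity 1), λ = -238 (multiplicity 1), λ = -24 (multiplicity 1), λ = -2 (multiplicity 1), λ = 1 (multiplicity 1), λ = 11 (multiplicity 1), λ = 85 (multiplicity 1), λ = 735 (multiplicity 1), λ = 6569 (multiplicity 1)


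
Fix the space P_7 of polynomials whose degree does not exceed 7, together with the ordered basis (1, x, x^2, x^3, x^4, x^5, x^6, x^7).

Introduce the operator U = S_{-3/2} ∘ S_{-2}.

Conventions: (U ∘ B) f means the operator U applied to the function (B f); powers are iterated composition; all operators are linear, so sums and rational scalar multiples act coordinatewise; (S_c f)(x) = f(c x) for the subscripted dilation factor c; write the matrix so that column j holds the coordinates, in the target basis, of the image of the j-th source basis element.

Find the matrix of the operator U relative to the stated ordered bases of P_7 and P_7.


the matrix is [[1, 0, 0, 0, 0, 0, 0, 0]; [0, 3, 0, 0, 0, 0, 0, 0]; [0, 0, 9, 0, 0, 0, 0, 0]; [0, 0, 0, 27, 0, 0, 0, 0]; [0, 0, 0, 0, 81, 0, 0, 0]; [0, 0, 0, 0, 0, 243, 0, 0]; [0, 0, 0, 0, 0, 0, 729, 0]; [0, 0, 0, 0, 0, 0, 0, 2187]] (rows listed top to bottom)

image of 1: 1
image of x: 3x
image of x^2: 9x^2
image of x^3: 27x^3
image of x^4: 81x^4
image of x^5: 243x^5
image of x^6: 729x^6
image of x^7: 2187x^7
each image's coordinates form column j of the matrix


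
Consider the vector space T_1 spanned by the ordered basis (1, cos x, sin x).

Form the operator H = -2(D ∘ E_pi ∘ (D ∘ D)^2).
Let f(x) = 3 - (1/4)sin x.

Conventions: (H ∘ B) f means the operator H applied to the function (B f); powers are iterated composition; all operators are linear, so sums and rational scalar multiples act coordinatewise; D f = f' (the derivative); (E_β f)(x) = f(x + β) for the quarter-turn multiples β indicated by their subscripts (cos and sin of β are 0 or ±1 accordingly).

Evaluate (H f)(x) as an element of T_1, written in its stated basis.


the image equals g(x) = -(1/2)cos x

D f = -(1/4)cos x
D D f = (1/4)sin x
D (D ∘ D) f = (1/4)cos x
D D (D ∘ D) f = -(1/4)sin x
E_pi (D ∘ D)^2 f = (1/4)sin x
D E_pi (D ∘ D)^2 f = (1/4)cos x
(-2(D ∘ E_pi ∘ (D ∘ D)^2)) f = -(1/2)cos x


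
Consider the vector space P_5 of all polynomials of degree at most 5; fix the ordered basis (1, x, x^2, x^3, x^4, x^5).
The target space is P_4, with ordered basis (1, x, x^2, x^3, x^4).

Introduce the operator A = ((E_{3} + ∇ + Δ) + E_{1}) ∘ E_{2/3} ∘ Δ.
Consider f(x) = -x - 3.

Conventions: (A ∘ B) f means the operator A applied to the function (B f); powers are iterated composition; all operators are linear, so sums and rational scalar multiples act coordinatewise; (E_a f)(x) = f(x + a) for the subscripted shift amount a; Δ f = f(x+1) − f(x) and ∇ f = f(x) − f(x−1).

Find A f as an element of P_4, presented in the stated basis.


the image equals g(x) = -2

Δ f = -1
E_{2/3} Δ f = -1
E_{3} E_{2/3} Δ f = -1
∇ E_{2/3} Δ f = 0
Δ E_{2/3} Δ f = 0
(E_{3} + ∇ + Δ) E_{2/3} Δ f = -1
E_{1} E_{2/3} Δ f = -1
((E_{3} + ∇ + Δ) + E_{1}) E_{2/3} Δ f = -2


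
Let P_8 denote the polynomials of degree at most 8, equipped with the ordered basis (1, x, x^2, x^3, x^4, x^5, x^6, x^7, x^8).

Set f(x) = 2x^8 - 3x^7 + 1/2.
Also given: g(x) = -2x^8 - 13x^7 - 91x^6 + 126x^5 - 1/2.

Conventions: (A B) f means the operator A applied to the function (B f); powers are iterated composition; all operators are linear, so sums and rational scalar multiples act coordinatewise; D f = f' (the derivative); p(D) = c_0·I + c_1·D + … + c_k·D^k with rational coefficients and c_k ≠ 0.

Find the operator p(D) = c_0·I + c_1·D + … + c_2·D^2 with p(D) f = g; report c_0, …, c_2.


c_0 = -1, c_1 = -1, c_2 = -1

D^0 f = 2x^8 - 3x^7 + 1/2
D^1 f = 16x^7 - 21x^6
D^2 f = 112x^6 - 126x^5
matching coefficients of g against c_0 f + c_1 Df + … from the top degree down determines the c_i
solution: c_0 = -1, c_1 = -1, c_2 = -1


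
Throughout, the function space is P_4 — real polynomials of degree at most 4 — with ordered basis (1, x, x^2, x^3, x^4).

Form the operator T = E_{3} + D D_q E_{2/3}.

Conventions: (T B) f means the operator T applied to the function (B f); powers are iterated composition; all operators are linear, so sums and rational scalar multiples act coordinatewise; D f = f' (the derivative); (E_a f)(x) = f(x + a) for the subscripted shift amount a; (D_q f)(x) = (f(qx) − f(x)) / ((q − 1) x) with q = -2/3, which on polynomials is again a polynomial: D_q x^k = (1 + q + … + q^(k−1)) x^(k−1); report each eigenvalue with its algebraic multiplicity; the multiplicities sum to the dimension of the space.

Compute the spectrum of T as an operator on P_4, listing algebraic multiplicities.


λ = 1 (multiplicity 5)

image of 1: 1
image of x: x + 3
image of x^2: x^2 + 6x + 28/3
image of x^3: x^3 + 9x^2 + (257/9)x + 83/3
image of x^4: x^4 + 12x^3 + (499/9)x^2 + (3028/27)x + 737/9
the matrix is upper triangular; its diagonal is (1, 1, 1, 1, 1)
for a triangular matrix the eigenvalues are the diagonal entries, with algebraic multiplicity their repetition count


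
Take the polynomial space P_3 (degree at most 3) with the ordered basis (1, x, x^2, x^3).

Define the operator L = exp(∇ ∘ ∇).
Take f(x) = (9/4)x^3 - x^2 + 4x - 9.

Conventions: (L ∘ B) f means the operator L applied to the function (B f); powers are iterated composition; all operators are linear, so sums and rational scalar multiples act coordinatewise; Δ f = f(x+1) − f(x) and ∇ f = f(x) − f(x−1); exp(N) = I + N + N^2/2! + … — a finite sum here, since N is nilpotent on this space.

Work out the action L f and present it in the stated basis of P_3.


g(x) = (9/4)x^3 - x^2 + (35/2)x - 49/2

order-1 term: (27/2)x - 31/2
the series for exp(∇ ∘ ∇) f terminates at order 1
exp(∇ ∘ ∇) f = (9/4)x^3 - x^2 + (35/2)x - 49/2


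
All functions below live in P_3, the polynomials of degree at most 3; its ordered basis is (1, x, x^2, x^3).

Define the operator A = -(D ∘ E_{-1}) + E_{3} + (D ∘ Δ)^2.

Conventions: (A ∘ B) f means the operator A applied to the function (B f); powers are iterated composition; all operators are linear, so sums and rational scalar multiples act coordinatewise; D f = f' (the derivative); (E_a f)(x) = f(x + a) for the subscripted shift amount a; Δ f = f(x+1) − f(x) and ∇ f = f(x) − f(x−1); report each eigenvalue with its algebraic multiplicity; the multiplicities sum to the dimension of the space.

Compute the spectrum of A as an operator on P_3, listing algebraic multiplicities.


image of 1: 1
image of x: x + 2
image of x^2: x^2 + 4x + 11
image of x^3: x^3 + 6x^2 + 33x + 24
the matrix is upper triangular; its diagonal is (1, 1, 1, 1)
for a triangular matrix the eigenvalues are the diagonal entries, with algebraic multiplicity their repetition count

λ = 1 (multiplicity 4)


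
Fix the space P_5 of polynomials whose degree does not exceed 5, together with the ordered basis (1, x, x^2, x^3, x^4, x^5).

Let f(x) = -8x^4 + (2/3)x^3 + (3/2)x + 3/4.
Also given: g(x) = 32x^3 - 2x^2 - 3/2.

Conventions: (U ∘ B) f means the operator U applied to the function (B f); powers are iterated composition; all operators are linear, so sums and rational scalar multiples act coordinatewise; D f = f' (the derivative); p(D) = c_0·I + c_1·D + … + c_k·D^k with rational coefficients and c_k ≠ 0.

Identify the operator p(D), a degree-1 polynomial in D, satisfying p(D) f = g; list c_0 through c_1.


p(D) = -D, i.e. c_0 = 0, c_1 = -1

D^0 f = -8x^4 + (2/3)x^3 + (3/2)x + 3/4
D^1 f = -32x^3 + 2x^2 + 3/2
matching coefficients of g against c_0 f + c_1 Df + … from the top degree down determines the c_i
solution: c_0 = 0, c_1 = -1


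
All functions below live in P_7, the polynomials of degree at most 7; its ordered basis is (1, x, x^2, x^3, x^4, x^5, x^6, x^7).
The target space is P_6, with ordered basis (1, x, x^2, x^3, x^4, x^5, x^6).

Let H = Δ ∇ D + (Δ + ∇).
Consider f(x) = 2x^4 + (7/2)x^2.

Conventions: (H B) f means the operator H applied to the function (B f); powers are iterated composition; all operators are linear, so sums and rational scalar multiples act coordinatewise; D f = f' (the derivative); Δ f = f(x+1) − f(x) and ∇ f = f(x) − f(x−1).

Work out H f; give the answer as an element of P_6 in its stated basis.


the result is g(x) = 16x^3 + 78x

D f = 8x^3 + 7x
∇ D f = 24x^2 - 24x + 15
Δ ∇ D f = 48x
Δ f = 8x^3 + 12x^2 + 15x + 11/2
∇ f = 8x^3 - 12x^2 + 15x - 11/2
(Δ + ∇) f = 16x^3 + 30x
(Δ ∇ D + (Δ + ∇)) f = 16x^3 + 78x


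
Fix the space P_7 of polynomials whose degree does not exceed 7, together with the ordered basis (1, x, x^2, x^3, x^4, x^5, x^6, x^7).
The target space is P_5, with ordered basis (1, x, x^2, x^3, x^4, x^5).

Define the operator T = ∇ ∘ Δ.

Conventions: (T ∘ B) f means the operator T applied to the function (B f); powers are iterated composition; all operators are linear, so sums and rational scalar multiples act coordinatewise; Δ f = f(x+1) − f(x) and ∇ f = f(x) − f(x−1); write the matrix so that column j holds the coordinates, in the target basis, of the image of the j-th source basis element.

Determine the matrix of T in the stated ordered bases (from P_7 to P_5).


the matrix is [[0, 0, 2, 0, 2, 0, 2, 0]; [0, 0, 0, 6, 0, 10, 0, 14]; [0, 0, 0, 0, 12, 0, 30, 0]; [0, 0, 0, 0, 0, 20, 0, 70]; [0, 0, 0, 0, 0, 0, 30, 0]; [0, 0, 0, 0, 0, 0, 0, 42]] (rows listed top to bottom)

image of 1: 0
image of x: 0
image of x^2: 2
image of x^3: 6x
image of x^4: 12x^2 + 2
image of x^5: 20x^3 + 10x
image of x^6: 30x^4 + 30x^2 + 2
image of x^7: 42x^5 + 70x^3 + 14x
each image's coordinates form column j of the matrix


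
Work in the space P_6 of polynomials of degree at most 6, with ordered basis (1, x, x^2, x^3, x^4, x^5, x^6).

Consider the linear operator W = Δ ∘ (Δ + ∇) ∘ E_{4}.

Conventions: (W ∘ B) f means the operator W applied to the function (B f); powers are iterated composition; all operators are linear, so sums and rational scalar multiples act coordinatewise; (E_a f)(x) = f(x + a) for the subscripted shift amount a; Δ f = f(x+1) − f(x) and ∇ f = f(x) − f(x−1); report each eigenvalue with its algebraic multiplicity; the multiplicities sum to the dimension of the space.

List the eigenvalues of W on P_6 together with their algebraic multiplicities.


image of 1: 0
image of x: 0
image of x^2: 4
image of x^3: 12x + 54
image of x^4: 24x^2 + 216x + 496
image of x^5: 40x^3 + 540x^2 + 2480x + 3870
image of x^6: 60x^4 + 1080x^3 + 7440x^2 + 23220x + 27664
the matrix is upper triangular; its diagonal is (0, 0, 0, 0, 0, 0, 0)
for a triangular matrix the eigenvalues are the diagonal entries, with algebraic multiplicity their repetition count

λ = 0 (multiplicity 7)


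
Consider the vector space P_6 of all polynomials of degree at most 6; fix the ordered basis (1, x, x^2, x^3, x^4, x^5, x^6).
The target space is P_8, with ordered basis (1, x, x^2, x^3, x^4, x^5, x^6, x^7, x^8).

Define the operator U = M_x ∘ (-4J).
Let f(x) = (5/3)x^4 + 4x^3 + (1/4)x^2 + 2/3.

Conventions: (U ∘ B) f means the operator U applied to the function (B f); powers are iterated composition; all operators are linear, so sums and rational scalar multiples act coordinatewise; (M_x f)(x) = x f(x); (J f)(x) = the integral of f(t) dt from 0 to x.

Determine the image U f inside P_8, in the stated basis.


the image equals g(x) = -(4/3)x^6 - 4x^5 - (1/3)x^4 - (8/3)x^2

J f = (1/3)x^5 + x^4 + (1/12)x^3 + (2/3)x
(-4J) f = -(4/3)x^5 - 4x^4 - (1/3)x^3 - (8/3)x
M_x (-4J) f = -(4/3)x^6 - 4x^5 - (1/3)x^4 - (8/3)x^2


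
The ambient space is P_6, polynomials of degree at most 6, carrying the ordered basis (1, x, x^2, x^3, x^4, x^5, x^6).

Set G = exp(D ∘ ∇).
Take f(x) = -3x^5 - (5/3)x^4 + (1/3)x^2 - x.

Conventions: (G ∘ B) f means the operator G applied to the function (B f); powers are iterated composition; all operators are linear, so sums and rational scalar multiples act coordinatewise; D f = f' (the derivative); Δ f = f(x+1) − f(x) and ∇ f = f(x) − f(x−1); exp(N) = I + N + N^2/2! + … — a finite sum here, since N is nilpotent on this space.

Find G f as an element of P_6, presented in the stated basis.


g(x) = -3x^5 - (5/3)x^4 - 60x^3 + (211/3)x^2 - 221x + 169

order-1 term: -60x^3 + 70x^2 - 40x + 9
order-2 term: -180x + 160
the series for exp(D ∘ ∇) f terminates at order 2
exp(D ∘ ∇) f = -3x^5 - (5/3)x^4 - 60x^3 + (211/3)x^2 - 221x + 169


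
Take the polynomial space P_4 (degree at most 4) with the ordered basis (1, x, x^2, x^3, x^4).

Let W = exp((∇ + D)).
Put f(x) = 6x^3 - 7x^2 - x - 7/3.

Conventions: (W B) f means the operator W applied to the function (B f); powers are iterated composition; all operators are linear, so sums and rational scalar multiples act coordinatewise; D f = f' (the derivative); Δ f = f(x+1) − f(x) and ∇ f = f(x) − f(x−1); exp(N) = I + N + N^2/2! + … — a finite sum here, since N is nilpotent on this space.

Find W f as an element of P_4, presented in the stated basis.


order-1 term: 36x^2 - 46x + 11
order-2 term: 72x - 64
order-3 term: 48
the series for exp((∇ + D)) f terminates at order 3
exp((∇ + D)) f = 6x^3 + 29x^2 + 25x - 22/3

the image equals g(x) = 6x^3 + 29x^2 + 25x - 22/3


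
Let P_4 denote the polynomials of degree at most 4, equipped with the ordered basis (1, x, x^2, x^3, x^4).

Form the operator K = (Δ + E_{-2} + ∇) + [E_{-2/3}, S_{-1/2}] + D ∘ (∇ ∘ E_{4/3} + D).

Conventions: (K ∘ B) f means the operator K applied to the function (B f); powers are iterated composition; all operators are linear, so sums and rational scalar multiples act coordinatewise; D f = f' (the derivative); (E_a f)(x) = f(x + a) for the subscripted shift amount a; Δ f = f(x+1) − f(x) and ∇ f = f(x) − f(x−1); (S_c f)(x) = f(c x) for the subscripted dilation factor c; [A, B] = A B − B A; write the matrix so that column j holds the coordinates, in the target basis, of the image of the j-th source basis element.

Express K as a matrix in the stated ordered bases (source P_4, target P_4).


image of 1: 1
image of x: x + 1
image of x^2: x^2 - x + 23/3
image of x^3: x^3 + (3/4)x^2 + (49/2)x - 2/3
image of x^4: x^4 - (1/2)x^3 + (95/2)x^2 - (14/3)x + 679/27
each image's coordinates form column j of the matrix

the matrix is [[1, 1, 23/3, -2/3, 679/27]; [0, 1, -1, 49/2, -14/3]; [0, 0, 1, 3/4, 95/2]; [0, 0, 0, 1, -1/2]; [0, 0, 0, 0, 1]] (rows listed top to bottom)


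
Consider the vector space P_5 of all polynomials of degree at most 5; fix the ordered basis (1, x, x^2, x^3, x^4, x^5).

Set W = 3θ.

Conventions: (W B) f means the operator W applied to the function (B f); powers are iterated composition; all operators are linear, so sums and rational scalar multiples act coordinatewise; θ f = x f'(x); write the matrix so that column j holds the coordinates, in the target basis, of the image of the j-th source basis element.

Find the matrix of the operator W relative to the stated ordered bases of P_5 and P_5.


image of 1: 0
image of x: 3x
image of x^2: 6x^2
image of x^3: 9x^3
image of x^4: 12x^4
image of x^5: 15x^5
each image's coordinates form column j of the matrix

the matrix is [[0, 0, 0, 0, 0, 0]; [0, 3, 0, 0, 0, 0]; [0, 0, 6, 0, 0, 0]; [0, 0, 0, 9, 0, 0]; [0, 0, 0, 0, 12, 0]; [0, 0, 0, 0, 0, 15]] (rows listed top to bottom)


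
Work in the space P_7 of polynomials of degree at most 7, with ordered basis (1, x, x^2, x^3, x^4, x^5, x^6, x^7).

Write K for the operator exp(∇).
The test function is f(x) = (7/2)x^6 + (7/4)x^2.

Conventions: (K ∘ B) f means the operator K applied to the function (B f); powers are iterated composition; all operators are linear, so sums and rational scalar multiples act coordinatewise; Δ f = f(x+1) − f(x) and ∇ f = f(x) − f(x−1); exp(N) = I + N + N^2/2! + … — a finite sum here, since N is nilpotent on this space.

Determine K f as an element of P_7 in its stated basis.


order-1 term: 21x^5 - (105/2)x^4 + 70x^3 - (105/2)x^2 + (49/2)x - 21/4
order-2 term: (105/2)x^4 - 210x^3 + (735/2)x^2 - 315x + 441/4
order-3 term: 70x^3 - 315x^2 + 525x - 315
order-4 term: (105/2)x^2 - 210x + 455/2
order-5 term: 21x - 105/2
order-6 term: 7/2
the series for exp(∇) f terminates at order 6
exp(∇) f = (7/2)x^6 + 21x^5 - 70x^3 + (217/4)x^2 + (91/2)x - 63/2

the image equals g(x) = (7/2)x^6 + 21x^5 - 70x^3 + (217/4)x^2 + (91/2)x - 63/2


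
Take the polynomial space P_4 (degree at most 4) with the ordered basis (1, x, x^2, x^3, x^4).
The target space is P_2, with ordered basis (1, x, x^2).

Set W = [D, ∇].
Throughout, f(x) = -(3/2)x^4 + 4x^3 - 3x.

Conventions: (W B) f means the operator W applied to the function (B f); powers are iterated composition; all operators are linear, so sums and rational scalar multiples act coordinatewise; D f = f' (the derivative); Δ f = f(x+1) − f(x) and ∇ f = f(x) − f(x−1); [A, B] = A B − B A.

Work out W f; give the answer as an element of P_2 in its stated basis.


∇ f = -6x^3 + 21x^2 - 18x + 5/2
D ∇ f = -18x^2 + 42x - 18
D f = -6x^3 + 12x^2 - 3
∇ D f = -18x^2 + 42x - 18
[D, ∇] f = 0

the image equals g(x) = 0


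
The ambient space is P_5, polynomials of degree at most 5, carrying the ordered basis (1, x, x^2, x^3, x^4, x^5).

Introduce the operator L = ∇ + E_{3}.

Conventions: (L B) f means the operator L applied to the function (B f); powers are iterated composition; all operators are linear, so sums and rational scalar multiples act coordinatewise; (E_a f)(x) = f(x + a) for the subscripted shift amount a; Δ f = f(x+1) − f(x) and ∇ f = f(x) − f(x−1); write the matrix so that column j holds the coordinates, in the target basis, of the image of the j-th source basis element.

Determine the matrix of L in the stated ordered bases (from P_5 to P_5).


the matrix is [[1, 4, 8, 28, 80, 244]; [0, 1, 8, 24, 112, 400]; [0, 0, 1, 12, 48, 280]; [0, 0, 0, 1, 16, 80]; [0, 0, 0, 0, 1, 20]; [0, 0, 0, 0, 0, 1]] (rows listed top to bottom)

image of 1: 1
image of x: x + 4
image of x^2: x^2 + 8x + 8
image of x^3: x^3 + 12x^2 + 24x + 28
image of x^4: x^4 + 16x^3 + 48x^2 + 112x + 80
image of x^5: x^5 + 20x^4 + 80x^3 + 280x^2 + 400x + 244
each image's coordinates form column j of the matrix


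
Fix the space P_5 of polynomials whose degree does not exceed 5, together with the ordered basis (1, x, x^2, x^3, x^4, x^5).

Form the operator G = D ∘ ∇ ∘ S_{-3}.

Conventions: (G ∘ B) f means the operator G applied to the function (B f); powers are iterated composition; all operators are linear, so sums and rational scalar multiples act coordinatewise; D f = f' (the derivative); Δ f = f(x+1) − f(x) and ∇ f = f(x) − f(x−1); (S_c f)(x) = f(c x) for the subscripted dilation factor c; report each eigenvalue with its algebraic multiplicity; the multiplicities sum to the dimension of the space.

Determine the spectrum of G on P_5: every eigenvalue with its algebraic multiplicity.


image of 1: 0
image of x: 0
image of x^2: 18
image of x^3: -162x + 81
image of x^4: 972x^2 - 972x + 324
image of x^5: -4860x^3 + 7290x^2 - 4860x + 1215
the matrix is upper triangular; its diagonal is (0, 0, 0, 0, 0, 0)
for a triangular matrix the eigenvalues are the diagonal entries, with algebraic multiplicity their repetition count

λ = 0 (multiplicity 6)


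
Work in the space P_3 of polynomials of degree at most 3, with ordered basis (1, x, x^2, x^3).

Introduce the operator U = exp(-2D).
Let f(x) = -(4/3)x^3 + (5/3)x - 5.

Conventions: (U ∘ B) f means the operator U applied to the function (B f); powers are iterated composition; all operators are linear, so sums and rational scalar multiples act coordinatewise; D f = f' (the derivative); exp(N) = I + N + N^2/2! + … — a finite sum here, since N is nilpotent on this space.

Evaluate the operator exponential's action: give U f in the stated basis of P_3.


g(x) = -(4/3)x^3 + 8x^2 - (43/3)x + 7/3

order-1 term: 8x^2 - 10/3
order-2 term: -16x
order-3 term: 32/3
the series for exp(-2D) f terminates at order 3
exp(-2D) f = -(4/3)x^3 + 8x^2 - (43/3)x + 7/3


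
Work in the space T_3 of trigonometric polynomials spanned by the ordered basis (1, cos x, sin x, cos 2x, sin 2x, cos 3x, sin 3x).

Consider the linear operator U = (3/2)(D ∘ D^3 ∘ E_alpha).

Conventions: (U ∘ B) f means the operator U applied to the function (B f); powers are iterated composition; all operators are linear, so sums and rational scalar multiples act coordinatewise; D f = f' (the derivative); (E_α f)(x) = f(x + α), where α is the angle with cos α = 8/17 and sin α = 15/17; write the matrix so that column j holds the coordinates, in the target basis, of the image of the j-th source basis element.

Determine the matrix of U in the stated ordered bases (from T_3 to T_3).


image of 1: 0
image of cos x: (12/17)cos x - (45/34)sin x
image of sin x: (45/34)cos x + (12/17)sin x
image of cos 2x: -(3864/289)cos 2x - (5760/289)sin 2x
image of sin 2x: (5760/289)cos 2x - (3864/289)sin 2x
image of cos 3x: -(593892/4913)cos 3x + (120285/9826)sin 3x
image of sin 3x: -(120285/9826)cos 3x - (593892/4913)sin 3x
each image's coordinates form column j of the matrix

the matrix is [[0, 0, 0, 0, 0, 0, 0]; [0, 12/17, 45/34, 0, 0, 0, 0]; [0, -45/34, 12/17, 0, 0, 0, 0]; [0, 0, 0, -3864/289, 5760/289, 0, 0]; [0, 0, 0, -5760/289, -3864/289, 0, 0]; [0, 0, 0, 0, 0, -593892/4913, -120285/9826]; [0, 0, 0, 0, 0, 120285/9826, -593892/4913]] (rows listed top to bottom)


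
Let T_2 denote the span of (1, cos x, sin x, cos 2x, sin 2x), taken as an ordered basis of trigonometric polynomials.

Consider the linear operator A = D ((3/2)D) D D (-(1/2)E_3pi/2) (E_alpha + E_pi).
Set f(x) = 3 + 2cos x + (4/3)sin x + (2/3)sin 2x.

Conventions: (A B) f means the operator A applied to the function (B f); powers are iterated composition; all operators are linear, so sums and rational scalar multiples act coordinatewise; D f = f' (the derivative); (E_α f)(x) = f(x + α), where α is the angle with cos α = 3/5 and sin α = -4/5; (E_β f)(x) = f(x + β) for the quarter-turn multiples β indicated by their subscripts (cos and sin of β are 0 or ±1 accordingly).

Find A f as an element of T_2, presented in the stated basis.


g(x) = (4/5)cos x + (7/5)sin x - (192/25)cos 2x + (144/25)sin 2x

E_alpha f = 3 + (2/15)cos x + (12/5)sin x - (16/25)cos 2x - (14/75)sin 2x
E_pi f = 3 - 2cos x - (4/3)sin x + (2/3)sin 2x
(E_alpha + E_pi) f = 6 - (28/15)cos x + (16/15)sin x - (16/25)cos 2x + (12/25)sin 2x
E_3pi/2 (E_alpha + E_pi) f = 6 - (16/15)cos x - (28/15)sin x + (16/25)cos 2x - (12/25)sin 2x
(-(1/2)E_3pi/2) (E_alpha + E_pi) f = -3 + (8/15)cos x + (14/15)sin x - (8/25)cos 2x + (6/25)sin 2x
D (-(1/2)E_3pi/2) (E_alpha + E_pi) f = (14/15)cos x - (8/15)sin x + (12/25)cos 2x + (16/25)sin 2x
D D (-(1/2)E_3pi/2) (E_alpha + E_pi) f = -(8/15)cos x - (14/15)sin x + (32/25)cos 2x - (24/25)sin 2x
D (D D (-(1/2)E_3pi/2)) (E_alpha + E_pi) f = -(14/15)cos x + (8/15)sin x - (48/25)cos 2x - (64/25)sin 2x
((3/2)D) (D D (-(1/2)E_3pi/2)) (E_alpha + E_pi) f = -(7/5)cos x + (4/5)sin x - (72/25)cos 2x - (96/25)sin 2x
D (((3/2)D) D D (-(1/2)E_3pi/2) (E_alpha + E_pi)) f = (4/5)cos x + (7/5)sin x - (192/25)cos 2x + (144/25)sin 2x


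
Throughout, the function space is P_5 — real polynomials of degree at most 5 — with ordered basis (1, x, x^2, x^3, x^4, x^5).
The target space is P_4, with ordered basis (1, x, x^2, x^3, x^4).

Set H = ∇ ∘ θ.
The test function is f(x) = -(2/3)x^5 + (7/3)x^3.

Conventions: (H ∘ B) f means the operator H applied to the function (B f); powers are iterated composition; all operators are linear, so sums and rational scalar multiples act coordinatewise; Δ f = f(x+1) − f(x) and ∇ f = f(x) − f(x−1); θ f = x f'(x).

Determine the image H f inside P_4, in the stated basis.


g(x) = -(50/3)x^4 + (100/3)x^3 - (37/3)x^2 - (13/3)x + 11/3

θ f = -(10/3)x^5 + 7x^3
∇ θ f = -(50/3)x^4 + (100/3)x^3 - (37/3)x^2 - (13/3)x + 11/3


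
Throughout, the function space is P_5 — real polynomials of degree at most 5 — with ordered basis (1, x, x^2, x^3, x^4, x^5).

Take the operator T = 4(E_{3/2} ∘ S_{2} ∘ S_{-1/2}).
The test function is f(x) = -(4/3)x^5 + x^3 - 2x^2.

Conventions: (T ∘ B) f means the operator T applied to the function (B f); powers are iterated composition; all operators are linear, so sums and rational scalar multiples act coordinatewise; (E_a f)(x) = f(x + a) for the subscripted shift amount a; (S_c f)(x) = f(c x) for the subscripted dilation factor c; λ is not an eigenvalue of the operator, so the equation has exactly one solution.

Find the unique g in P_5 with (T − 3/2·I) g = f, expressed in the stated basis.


write g with unknown coordinates in the stated basis and equate coefficients in (T − 3/2·I) g = f
solving from the highest basis element down gives g = (8/33)x^5 + (32/11)x^4 + (94/11)x^3 + (604/55)x^2 + (336/55)x + 36/55
check: T g = -(32/33)x^5 + (48/11)x^4 + (152/11)x^3 + (796/55)x^2 + (504/55)x + 54/55
so T g − 3/2·g = -(4/3)x^5 + x^3 - 2x^2 = f ✓

the result is g(x) = (8/33)x^5 + (32/11)x^4 + (94/11)x^3 + (604/55)x^2 + (336/55)x + 36/55


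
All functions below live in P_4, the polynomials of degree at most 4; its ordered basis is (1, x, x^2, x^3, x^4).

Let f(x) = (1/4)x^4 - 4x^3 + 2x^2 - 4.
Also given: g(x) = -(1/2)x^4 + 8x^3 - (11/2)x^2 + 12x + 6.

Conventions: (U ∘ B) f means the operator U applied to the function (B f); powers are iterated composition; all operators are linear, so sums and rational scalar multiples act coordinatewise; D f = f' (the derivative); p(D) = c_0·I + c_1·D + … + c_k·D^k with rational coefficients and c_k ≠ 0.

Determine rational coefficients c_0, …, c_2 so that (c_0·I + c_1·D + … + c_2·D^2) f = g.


D^0 f = (1/4)x^4 - 4x^3 + 2x^2 - 4
D^1 f = x^3 - 12x^2 + 4x
D^2 f = 3x^2 - 24x + 4
matching coefficients of g against c_0 f + c_1 Df + … from the top degree down determines the c_i
solution: c_0 = -2, c_1 = 0, c_2 = -1/2

c_0 = -2, c_1 = 0, c_2 = -1/2


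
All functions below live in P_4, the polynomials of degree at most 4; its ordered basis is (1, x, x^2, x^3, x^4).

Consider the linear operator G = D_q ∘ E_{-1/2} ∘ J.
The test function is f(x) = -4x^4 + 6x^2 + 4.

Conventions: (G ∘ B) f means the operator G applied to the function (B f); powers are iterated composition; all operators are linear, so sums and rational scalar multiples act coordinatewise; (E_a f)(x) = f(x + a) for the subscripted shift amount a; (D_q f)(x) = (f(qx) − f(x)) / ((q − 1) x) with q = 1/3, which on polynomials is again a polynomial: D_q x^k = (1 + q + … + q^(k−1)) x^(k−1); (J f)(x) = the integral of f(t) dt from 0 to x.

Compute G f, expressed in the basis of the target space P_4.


the result is g(x) = -(484/405)x^4 + (80/27)x^3 - (8/3)x + 21/4

J f = -(4/5)x^5 + 2x^3 + 4x
E_{-1/2} J f = -(4/5)x^5 + 2x^4 - 2x^2 + (21/4)x - 89/40
D_q (E_{-1/2} ∘ J) f = -(484/405)x^4 + (80/27)x^3 - (8/3)x + 21/4


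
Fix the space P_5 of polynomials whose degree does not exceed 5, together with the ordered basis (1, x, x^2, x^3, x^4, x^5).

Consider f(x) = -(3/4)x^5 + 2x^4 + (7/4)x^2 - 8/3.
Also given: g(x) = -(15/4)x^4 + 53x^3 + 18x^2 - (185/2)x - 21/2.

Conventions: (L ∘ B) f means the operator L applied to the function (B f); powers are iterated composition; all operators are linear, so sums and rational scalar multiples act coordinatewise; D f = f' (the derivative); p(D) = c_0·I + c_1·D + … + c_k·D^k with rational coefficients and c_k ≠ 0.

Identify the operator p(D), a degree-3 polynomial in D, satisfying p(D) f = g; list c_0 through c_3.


c_0 = 0, c_1 = 1, c_2 = -3, c_3 = -2

D^0 f = -(3/4)x^5 + 2x^4 + (7/4)x^2 - 8/3
D^1 f = -(15/4)x^4 + 8x^3 + (7/2)x
D^2 f = -15x^3 + 24x^2 + 7/2
D^3 f = -45x^2 + 48x
matching coefficients of g against c_0 f + c_1 Df + … from the top degree down determines the c_i
solution: c_0 = 0, c_1 = 1, c_2 = -3, c_3 = -2


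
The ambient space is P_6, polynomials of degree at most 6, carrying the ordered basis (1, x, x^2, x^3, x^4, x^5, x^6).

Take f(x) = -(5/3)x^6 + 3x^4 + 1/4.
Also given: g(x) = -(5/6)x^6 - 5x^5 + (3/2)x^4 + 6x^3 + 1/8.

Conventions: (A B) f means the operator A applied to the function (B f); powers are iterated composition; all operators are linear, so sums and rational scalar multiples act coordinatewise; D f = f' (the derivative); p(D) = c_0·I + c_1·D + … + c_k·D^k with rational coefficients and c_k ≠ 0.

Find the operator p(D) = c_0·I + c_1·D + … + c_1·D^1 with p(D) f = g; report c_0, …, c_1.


p(D) = (1/2)·I + (1/2)·D, i.e. c_0 = 1/2, c_1 = 1/2

D^0 f = -(5/3)x^6 + 3x^4 + 1/4
D^1 f = -10x^5 + 12x^3
matching coefficients of g against c_0 f + c_1 Df + … from the top degree down determines the c_i
solution: c_0 = 1/2, c_1 = 1/2


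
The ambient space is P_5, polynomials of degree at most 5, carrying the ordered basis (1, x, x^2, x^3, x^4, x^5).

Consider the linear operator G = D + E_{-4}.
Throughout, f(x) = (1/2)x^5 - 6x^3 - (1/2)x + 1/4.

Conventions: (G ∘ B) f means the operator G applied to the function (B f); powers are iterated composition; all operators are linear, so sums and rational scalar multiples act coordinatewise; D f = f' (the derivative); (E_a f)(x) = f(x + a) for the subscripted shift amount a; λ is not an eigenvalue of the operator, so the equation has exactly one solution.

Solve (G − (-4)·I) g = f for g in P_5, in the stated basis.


write g with unknown coordinates in the stated basis and equate coefficients in (G − (-4)·I) g = f
solving from the highest basis element down gives g = (1/10)x^5 + (3/10)x^4 - (92/25)x^3 + (52/125)x^2 + (31859/1250)x - 349661/12500
check: G g = (1/10)x^5 - (6/5)x^4 + (218/25)x^3 - (208/125)x^2 - (128061/1250)x + 1401769/12500
so G g − (-4)·g = (1/2)x^5 - 6x^3 - (1/2)x + 1/4 = f ✓

the image equals g(x) = (1/10)x^5 + (3/10)x^4 - (92/25)x^3 + (52/125)x^2 + (31859/1250)x - 349661/12500


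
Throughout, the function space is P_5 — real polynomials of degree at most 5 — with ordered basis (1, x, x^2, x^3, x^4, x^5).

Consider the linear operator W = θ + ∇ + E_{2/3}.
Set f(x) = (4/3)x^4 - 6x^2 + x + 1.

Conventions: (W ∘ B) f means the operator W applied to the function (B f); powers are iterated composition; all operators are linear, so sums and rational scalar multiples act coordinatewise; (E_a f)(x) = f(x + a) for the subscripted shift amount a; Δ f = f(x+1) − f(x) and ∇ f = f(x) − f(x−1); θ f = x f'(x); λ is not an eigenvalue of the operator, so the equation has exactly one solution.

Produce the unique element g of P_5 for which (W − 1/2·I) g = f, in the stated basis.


write g with unknown coordinates in the stated basis and equate coefficients in (W − 1/2·I) g = f
solving from the highest basis element down gives g = (8/27)x^4 - (320/567)x^3 - (92/105)x^2 + (14734/15309)x - 1594/6561
check: W g = (40/27)x^4 - (160/567)x^3 - (676/105)x^2 + (22676/15309)x + 5764/6561
so W g − 1/2·g = (4/3)x^4 - 6x^2 + x + 1 = f ✓

g(x) = (8/27)x^4 - (320/567)x^3 - (92/105)x^2 + (14734/15309)x - 1594/6561
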